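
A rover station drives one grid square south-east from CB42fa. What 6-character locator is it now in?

CB41gx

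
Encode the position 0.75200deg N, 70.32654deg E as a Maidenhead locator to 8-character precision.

Add 180° to longitude and 90° to latitude: 250.32654, 90.75200.
Field: lon ⌊250.32654/20⌋ = 12 → M; lat ⌊90.75200/10⌋ = 9 → J.
Square: lon ⌊10.32654/2⌋ = 5; lat ⌊0.75200/1⌋ = 0.
Subsquare: lon ⌊0.32654/0.0833333⌋ = 3 → d; lat ⌊0.75200/0.0416667⌋ = 18 → s.
Extended square: lon ⌊0.07654/0.00833333⌋ = 9; lat ⌊0.00200/0.00416667⌋ = 0.

MJ50ds90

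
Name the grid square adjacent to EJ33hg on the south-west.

Longitude subsquare h = 7; −1 → 6 = g.
Latitude subsquare g = 6; −1 → 5 = f.

EJ33gf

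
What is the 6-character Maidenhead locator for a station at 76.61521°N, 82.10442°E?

Shift to the Maidenhead origin (180°W, 90°S): lon 262.1044, lat 166.6152.
Field: 262.1044/20 → 13 → N, 166.6152/10 → 16 → Q; chars NQ.
Square: 2.1044/2 → 1, 6.6152/1 → 6; chars 16.
Subsquare: 0.1044/0.0833333 → 1 → b, 0.6152/0.0416667 → 14 → o; chars bo.

NQ16bo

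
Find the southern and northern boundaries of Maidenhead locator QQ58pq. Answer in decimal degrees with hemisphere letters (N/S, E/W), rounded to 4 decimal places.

Field Q=16, Q=16: +16·20° lon, +16·10° lat → SW at lon 140°, lat 70°.
Square 5, 8: +5·2° lon, +8·1° lat → SW at lon 150°, lat 78°.
Subsquare p=15, q=16: +15·0.0833333° lon, +16·0.0416667° lat → SW at lon 151.25°, lat 78.6667°.
Cell spans 0.0833333° lon × 0.0416667° lat.
south 78.6667° N, north 78.7083° N.

78.6667° N, 78.7083° N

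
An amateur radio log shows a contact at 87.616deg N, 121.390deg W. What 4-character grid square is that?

CR97

Add 180° to longitude and 90° to latitude: 58.61, 177.62.
Field: 58.61/20 → 2 → C, 177.62/10 → 17 → R; chars CR.
Square: 18.61/2 → 9, 7.62/1 → 7; chars 97.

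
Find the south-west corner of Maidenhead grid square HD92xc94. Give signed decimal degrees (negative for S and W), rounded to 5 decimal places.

-57.90000, -20.00833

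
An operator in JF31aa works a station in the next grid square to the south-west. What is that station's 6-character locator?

JF20xx

Longitude subsquare a = 0; −1 → -1, wraps to 23 = x, carry into square.
Longitude square 3; −1 → 2.
Latitude subsquare a = 0; −1 → -1, wraps to 23 = x, carry into square.
Latitude square 1; −1 → 0.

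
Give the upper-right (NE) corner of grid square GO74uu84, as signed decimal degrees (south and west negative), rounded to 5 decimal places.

54.85417, -44.25833

Field G=6, O=14: +6·20° lon, +14·10° lat → SW at lon -60°, lat 50°.
Square 7, 4: +7·2° lon, +4·1° lat → SW at lon -46°, lat 54°.
Subsquare u=20, u=20: +20·0.0833333° lon, +20·0.0416667° lat → SW at lon -44.3333°, lat 54.8333°.
Extended square 8, 4: +8·0.00833333° lon, +4·0.00416667° lat → SW at lon -44.2667°, lat 54.85°.
Cell spans 0.00833333° lon × 0.00416667° lat. NE corner is SW corner plus one full cell.
latitude 54.85417, longitude -44.25833.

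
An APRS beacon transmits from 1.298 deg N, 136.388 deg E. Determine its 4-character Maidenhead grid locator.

Shift to the Maidenhead origin (180°W, 90°S): lon 316.39, lat 91.30.
Field: 316.39/20 → 15 → P, 91.30/10 → 9 → J; chars PJ.
Square: 16.39/2 → 8, 1.30/1 → 1; chars 81.

PJ81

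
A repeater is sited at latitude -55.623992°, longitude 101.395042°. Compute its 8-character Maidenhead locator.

OD04qj70

Shift to the Maidenhead origin (180°W, 90°S): lon 281.39504, lat 34.37601.
Field: lon ⌊281.39504/20⌋ = 14 → O; lat ⌊34.37601/10⌋ = 3 → D.
Square: lon ⌊1.39504/2⌋ = 0; lat ⌊4.37601/1⌋ = 4.
Subsquare: lon ⌊1.39504/0.0833333⌋ = 16 → q; lat ⌊0.37601/0.0416667⌋ = 9 → j.
Extended square: lon ⌊0.06171/0.00833333⌋ = 7; lat ⌊0.00101/0.00416667⌋ = 0.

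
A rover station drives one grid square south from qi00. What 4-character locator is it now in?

Latitude square 0; −1 → -1, wraps to 9, carry into field.
Latitude field I = 8; −1 → 7 = H.
The longitude characters are unchanged.

QH09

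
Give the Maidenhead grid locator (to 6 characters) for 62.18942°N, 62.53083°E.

Offset from 180°W / 90°S: lon 242.5308°, lat 152.1894°.
Field: lon ⌊242.5308/20⌋ = 12 → M; lat ⌊152.1894/10⌋ = 15 → P.
Square: lon ⌊2.5308/2⌋ = 1; lat ⌊2.1894/1⌋ = 2.
Subsquare: lon ⌊0.5308/0.0833333⌋ = 6 → g; lat ⌊0.1894/0.0416667⌋ = 4 → e.

MP12ge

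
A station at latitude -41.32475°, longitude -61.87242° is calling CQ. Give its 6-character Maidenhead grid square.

FE98bq

Shift to the Maidenhead origin (180°W, 90°S): lon 118.1276, lat 48.6752.
Field (20°×10°, letters A–R): lon ⌊118.1276/20⌋ = 5 → F; lat ⌊48.6752/10⌋ = 4 → E.
Square (2°×1°, digits 0–9): lon ⌊18.1276/2⌋ = 9; lat ⌊8.6752/1⌋ = 8.
Subsquare (5′×2.5′, letters a–x): lon ⌊0.1276/0.0833333⌋ = 1 → b; lat ⌊0.6752/0.0416667⌋ = 16 → q.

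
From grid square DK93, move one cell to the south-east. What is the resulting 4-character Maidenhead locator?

EK02

Longitude square 9; +1 → 10, wraps to 0, carry into field.
Longitude field D = 3; +1 → 4 = E.
Latitude square 3; −1 → 2.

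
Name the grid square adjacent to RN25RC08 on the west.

RN25qc98

Longitude extended square 0; −1 → -1, wraps to 9, carry into subsquare.
Longitude subsquare r = 17; −1 → 16 = q.
The latitude characters are unchanged.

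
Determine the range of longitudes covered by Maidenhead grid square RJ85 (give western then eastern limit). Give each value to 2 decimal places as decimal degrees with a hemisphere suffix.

Field R=17, J=9: +17·20° lon, +9·10° lat → SW at lon 160°, lat 0°.
Square 8, 5: +8·2° lon, +5·1° lat → SW at lon 176°, lat 5°.
Cell spans 2° lon × 1° lat.
west 176.00° E, east 178.00° E.

176.00° E, 178.00° E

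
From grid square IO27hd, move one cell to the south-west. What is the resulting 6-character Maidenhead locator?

IO27gc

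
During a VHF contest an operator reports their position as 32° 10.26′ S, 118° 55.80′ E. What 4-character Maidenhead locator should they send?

Add 180° to longitude and 90° to latitude: 298.93, 57.83.
Field (20°×10°, letters A–R): 298.93/20 → 14 → O, 57.83/10 → 5 → F; chars OF.
Square (2°×1°, digits 0–9): 18.93/2 → 9, 7.83/1 → 7; chars 97.

OF97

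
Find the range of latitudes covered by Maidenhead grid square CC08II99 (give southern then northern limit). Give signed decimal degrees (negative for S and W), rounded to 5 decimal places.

-61.62917, -61.62500

Field C=2, C=2: +2·20° lon, +2·10° lat → SW at lon -140°, lat -70°.
Square 0, 8: +0·2° lon, +8·1° lat → SW at lon -140°, lat -62°.
Subsquare i=8, i=8: +8·0.0833333° lon, +8·0.0416667° lat → SW at lon -139.333°, lat -61.6667°.
Extended square 9, 9: +9·0.00833333° lon, +9·0.00416667° lat → SW at lon -139.258°, lat -61.6292°.
Cell spans 0.00833333° lon × 0.00416667° lat.
south -61.62917, north -61.62500.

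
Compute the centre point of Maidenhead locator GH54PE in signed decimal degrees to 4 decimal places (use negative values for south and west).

-15.8125, -48.7083

Field G=6, H=7: +6·20° lon, +7·10° lat → SW at lon -60°, lat -20°.
Square 5, 4: +5·2° lon, +4·1° lat → SW at lon -50°, lat -16°.
Subsquare p=15, e=4: +15·0.0833333° lon, +4·0.0416667° lat → SW at lon -48.75°, lat -15.8333°.
Cell spans 0.0833333° lon × 0.0416667° lat. Centre is SW corner plus half of each.
latitude -15.8125, longitude -48.7083.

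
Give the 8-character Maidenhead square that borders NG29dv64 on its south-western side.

Longitude extended square 6; −1 → 5.
Latitude extended square 4; −1 → 3.

NG29dv53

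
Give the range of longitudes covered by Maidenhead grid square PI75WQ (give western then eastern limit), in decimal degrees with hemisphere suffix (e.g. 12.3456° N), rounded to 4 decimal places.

135.8333° E, 135.9167° E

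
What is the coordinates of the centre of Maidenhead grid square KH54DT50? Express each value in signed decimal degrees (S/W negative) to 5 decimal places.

Field K=10, H=7: +10·20° lon, +7·10° lat → SW at lon 20°, lat -20°.
Square 5, 4: +5·2° lon, +4·1° lat → SW at lon 30°, lat -16°.
Subsquare d=3, t=19: +3·0.0833333° lon, +19·0.0416667° lat → SW at lon 30.25°, lat -15.2083°.
Extended square 5, 0: +5·0.00833333° lon, +0·0.00416667° lat → SW at lon 30.2917°, lat -15.2083°.
Cell spans 0.00833333° lon × 0.00416667° lat. Centre is SW corner plus half of each.
latitude -15.20625, longitude 30.29583.

-15.20625, 30.29583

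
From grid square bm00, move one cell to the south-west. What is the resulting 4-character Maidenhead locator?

AL99

Longitude square 0; −1 → -1, wraps to 9, carry into field.
Longitude field B = 1; −1 → 0 = A.
Latitude square 0; −1 → -1, wraps to 9, carry into field.
Latitude field M = 12; −1 → 11 = L.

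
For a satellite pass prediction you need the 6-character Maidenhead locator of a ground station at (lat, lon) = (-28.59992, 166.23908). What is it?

RG31cj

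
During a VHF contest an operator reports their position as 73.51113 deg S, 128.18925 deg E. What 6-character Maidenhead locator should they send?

Shift to the Maidenhead origin (180°W, 90°S): lon 308.1893, lat 16.4889.
Field (20°×10°, letters A–R): 308.1893/20 → 15 → P, 16.4889/10 → 1 → B; chars PB.
Square (2°×1°, digits 0–9): 8.1893/2 → 4, 6.4889/1 → 6; chars 46.
Subsquare (5′×2.5′, letters a–x): 0.1893/0.0833333 → 2 → c, 0.4889/0.0416667 → 11 → l; chars cl.

PB46cl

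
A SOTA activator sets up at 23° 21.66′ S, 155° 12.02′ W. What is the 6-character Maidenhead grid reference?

Shift to the Maidenhead origin (180°W, 90°S): lon 24.7997, lat 66.6390.
Field: 24.7997/20 → 1 → B, 66.6390/10 → 6 → G; chars BG.
Square: 4.7997/2 → 2, 6.6390/1 → 6; chars 26.
Subsquare: 0.7997/0.0833333 → 9 → j, 0.6390/0.0416667 → 15 → p; chars jp.

BG26jp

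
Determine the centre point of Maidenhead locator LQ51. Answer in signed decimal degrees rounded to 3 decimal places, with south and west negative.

71.500, 51.000

Field L=11, Q=16: +11·20° lon, +16·10° lat → SW at lon 40°, lat 70°.
Square 5, 1: +5·2° lon, +1·1° lat → SW at lon 50°, lat 71°.
Cell spans 2° lon × 1° lat. Centre is SW corner plus half of each.
latitude 71.500, longitude 51.000.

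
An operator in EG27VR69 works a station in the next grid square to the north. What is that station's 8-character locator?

Latitude extended square 9; +1 → 10, wraps to 0, carry into subsquare.
Latitude subsquare r = 17; +1 → 18 = s.
The longitude characters are unchanged.

EG27vs60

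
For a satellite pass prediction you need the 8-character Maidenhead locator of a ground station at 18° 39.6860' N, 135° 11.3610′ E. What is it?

PK78op28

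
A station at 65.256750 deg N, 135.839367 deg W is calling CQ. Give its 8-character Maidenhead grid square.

CP25bg91

Offset from 180°W / 90°S: lon 44.16063°, lat 155.25675°.
Field: lon ⌊44.16063/20⌋ = 2 → C; lat ⌊155.25675/10⌋ = 15 → P.
Square: lon ⌊4.16063/2⌋ = 2; lat ⌊5.25675/1⌋ = 5.
Subsquare: lon ⌊0.16063/0.0833333⌋ = 1 → b; lat ⌊0.25675/0.0416667⌋ = 6 → g.
Extended square: lon ⌊0.07730/0.00833333⌋ = 9; lat ⌊0.00675/0.00416667⌋ = 1.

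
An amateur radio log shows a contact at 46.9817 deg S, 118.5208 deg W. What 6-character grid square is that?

DE03ra

Shift to the Maidenhead origin (180°W, 90°S): lon 61.4792, lat 43.0183.
Field: 61.4792/20 → 3 → D, 43.0183/10 → 4 → E; chars DE.
Square: 1.4792/2 → 0, 3.0183/1 → 3; chars 03.
Subsquare: 1.4792/0.0833333 → 17 → r, 0.0183/0.0416667 → 0 → a; chars ra.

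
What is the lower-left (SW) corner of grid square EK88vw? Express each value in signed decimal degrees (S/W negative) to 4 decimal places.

18.9167, -82.2500

Field E=4, K=10: +4·20° lon, +10·10° lat → SW at lon -100°, lat 10°.
Square 8, 8: +8·2° lon, +8·1° lat → SW at lon -84°, lat 18°.
Subsquare v=21, w=22: +21·0.0833333° lon, +22·0.0416667° lat → SW at lon -82.25°, lat 18.9167°.
latitude 18.9167, longitude -82.2500.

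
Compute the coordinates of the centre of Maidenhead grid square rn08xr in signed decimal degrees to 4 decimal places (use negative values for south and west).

48.7292, 161.9583

Field R=17, N=13: +17·20° lon, +13·10° lat → SW at lon 160°, lat 40°.
Square 0, 8: +0·2° lon, +8·1° lat → SW at lon 160°, lat 48°.
Subsquare x=23, r=17: +23·0.0833333° lon, +17·0.0416667° lat → SW at lon 161.917°, lat 48.7083°.
Cell spans 0.0833333° lon × 0.0416667° lat. Centre is SW corner plus half of each.
latitude 48.7292, longitude 161.9583.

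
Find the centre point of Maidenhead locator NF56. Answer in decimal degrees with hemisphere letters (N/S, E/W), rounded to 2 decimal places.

Field N=13, F=5: +13·20° lon, +5·10° lat → SW at lon 80°, lat -40°.
Square 5, 6: +5·2° lon, +6·1° lat → SW at lon 90°, lat -34°.
Cell spans 2° lon × 1° lat. Centre is SW corner plus half of each.
latitude 33.50° S, longitude 91.00° E.

33.50° S, 91.00° E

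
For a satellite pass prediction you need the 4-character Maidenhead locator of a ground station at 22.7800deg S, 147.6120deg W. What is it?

Shift to the Maidenhead origin (180°W, 90°S): lon 32.39, lat 67.22.
Field (20°×10°, letters A–R): 32.39/20 → 1 → B, 67.22/10 → 6 → G; chars BG.
Square (2°×1°, digits 0–9): 12.39/2 → 6, 7.22/1 → 7; chars 67.

BG67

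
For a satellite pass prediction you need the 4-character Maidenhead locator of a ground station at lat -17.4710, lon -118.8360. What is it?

DH02

Offset from 180°W / 90°S: lon 61.16°, lat 72.53°.
Field (20°×10°, letters A–R): lon ⌊61.16/20⌋ = 3 → D; lat ⌊72.53/10⌋ = 7 → H.
Square (2°×1°, digits 0–9): lon ⌊1.16/2⌋ = 0; lat ⌊2.53/1⌋ = 2.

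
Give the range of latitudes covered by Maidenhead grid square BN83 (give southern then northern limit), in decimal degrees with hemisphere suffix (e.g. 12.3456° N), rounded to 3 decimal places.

43.000° N, 44.000° N

Field B=1, N=13: +1·20° lon, +13·10° lat → SW at lon -160°, lat 40°.
Square 8, 3: +8·2° lon, +3·1° lat → SW at lon -144°, lat 43°.
Cell spans 2° lon × 1° lat.
south 43.000° N, north 44.000° N.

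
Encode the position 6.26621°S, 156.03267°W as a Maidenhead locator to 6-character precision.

Offset from 180°W / 90°S: lon 23.9673°, lat 83.7338°.
Field: lon ⌊23.9673/20⌋ = 1 → B; lat ⌊83.7338/10⌋ = 8 → I.
Square: lon ⌊3.9673/2⌋ = 1; lat ⌊3.7338/1⌋ = 3.
Subsquare: lon ⌊1.9673/0.0833333⌋ = 23 → x; lat ⌊0.7338/0.0416667⌋ = 17 → r.

BI13xr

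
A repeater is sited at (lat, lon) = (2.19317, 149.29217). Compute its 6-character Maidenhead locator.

QJ42pe

Shift to the Maidenhead origin (180°W, 90°S): lon 329.2922, lat 92.1932.
Field (20°×10°, letters A–R): 329.2922/20 → 16 → Q, 92.1932/10 → 9 → J; chars QJ.
Square (2°×1°, digits 0–9): 9.2922/2 → 4, 2.1932/1 → 2; chars 42.
Subsquare (5′×2.5′, letters a–x): 1.2922/0.0833333 → 15 → p, 0.1932/0.0416667 → 4 → e; chars pe.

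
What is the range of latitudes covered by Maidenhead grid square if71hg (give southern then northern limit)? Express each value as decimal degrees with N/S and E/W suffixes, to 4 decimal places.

38.7500° S, 38.7083° S

Field I=8, F=5: +8·20° lon, +5·10° lat → SW at lon -20°, lat -40°.
Square 7, 1: +7·2° lon, +1·1° lat → SW at lon -6°, lat -39°.
Subsquare h=7, g=6: +7·0.0833333° lon, +6·0.0416667° lat → SW at lon -5.41667°, lat -38.75°.
Cell spans 0.0833333° lon × 0.0416667° lat.
south 38.7500° S, north 38.7083° S.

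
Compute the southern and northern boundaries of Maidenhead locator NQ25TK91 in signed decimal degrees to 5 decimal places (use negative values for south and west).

75.42083, 75.42500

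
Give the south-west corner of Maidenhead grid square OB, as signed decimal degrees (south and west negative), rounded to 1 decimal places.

Field O=14, B=1: +14·20° lon, +1·10° lat → SW at lon 100°, lat -80°.
latitude -80.0, longitude 100.0.

-80.0, 100.0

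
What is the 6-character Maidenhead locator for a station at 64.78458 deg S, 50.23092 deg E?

LC55cf

Offset from 180°W / 90°S: lon 230.2309°, lat 25.2154°.
Field: 230.2309/20 → 11 → L, 25.2154/10 → 2 → C; chars LC.
Square: 10.2309/2 → 5, 5.2154/1 → 5; chars 55.
Subsquare: 0.2309/0.0833333 → 2 → c, 0.2154/0.0416667 → 5 → f; chars cf.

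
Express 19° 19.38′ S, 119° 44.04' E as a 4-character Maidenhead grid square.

OH90

Add 180° to longitude and 90° to latitude: 299.73, 70.68.
Field (20°×10°, letters A–R): lon ⌊299.73/20⌋ = 14 → O; lat ⌊70.68/10⌋ = 7 → H.
Square (2°×1°, digits 0–9): lon ⌊19.73/2⌋ = 9; lat ⌊0.68/1⌋ = 0.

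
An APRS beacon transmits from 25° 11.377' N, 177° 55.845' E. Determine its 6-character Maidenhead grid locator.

RL85xe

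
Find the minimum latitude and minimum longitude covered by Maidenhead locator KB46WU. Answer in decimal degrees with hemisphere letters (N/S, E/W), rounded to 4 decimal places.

73.1667° S, 29.8333° E

Field K=10, B=1: +10·20° lon, +1·10° lat → SW at lon 20°, lat -80°.
Square 4, 6: +4·2° lon, +6·1° lat → SW at lon 28°, lat -74°.
Subsquare w=22, u=20: +22·0.0833333° lon, +20·0.0416667° lat → SW at lon 29.8333°, lat -73.1667°.
latitude 73.1667° S, longitude 29.8333° E.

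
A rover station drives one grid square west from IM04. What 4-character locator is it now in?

HM94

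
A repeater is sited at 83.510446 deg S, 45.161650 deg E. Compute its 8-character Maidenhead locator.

LA26nl97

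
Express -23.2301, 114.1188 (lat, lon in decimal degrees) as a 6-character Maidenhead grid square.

OG76bs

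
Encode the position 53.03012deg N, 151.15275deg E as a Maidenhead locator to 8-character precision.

QO53na87

Add 180° to longitude and 90° to latitude: 331.15275, 143.03012.
Field (20°×10°, letters A–R): 331.15275/20 → 16 → Q, 143.03012/10 → 14 → O; chars QO.
Square (2°×1°, digits 0–9): 11.15275/2 → 5, 3.03012/1 → 3; chars 53.
Subsquare (5′×2.5′, letters a–x): 1.15275/0.0833333 → 13 → n, 0.03012/0.0416667 → 0 → a; chars na.
Extended square (30″×15″, digits 0–9): 0.06942/0.00833333 → 8, 0.03012/0.00416667 → 7; chars 87.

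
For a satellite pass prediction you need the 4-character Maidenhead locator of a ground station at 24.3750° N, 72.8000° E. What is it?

Shift to the Maidenhead origin (180°W, 90°S): lon 252.80, lat 114.38.
Field (20°×10°, letters A–R): lon ⌊252.80/20⌋ = 12 → M; lat ⌊114.38/10⌋ = 11 → L.
Square (2°×1°, digits 0–9): lon ⌊12.80/2⌋ = 6; lat ⌊4.38/1⌋ = 4.

ML64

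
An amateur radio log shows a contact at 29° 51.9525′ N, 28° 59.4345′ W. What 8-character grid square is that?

Offset from 180°W / 90°S: lon 151.00942°, lat 119.86588°.
Field (20°×10°, letters A–R): lon ⌊151.00942/20⌋ = 7 → H; lat ⌊119.86588/10⌋ = 11 → L.
Square (2°×1°, digits 0–9): lon ⌊11.00942/2⌋ = 5; lat ⌊9.86588/1⌋ = 9.
Subsquare (5′×2.5′, letters a–x): lon ⌊1.00942/0.0833333⌋ = 12 → m; lat ⌊0.86588/0.0416667⌋ = 20 → u.
Extended square (30″×15″, digits 0–9): lon ⌊0.00942/0.00833333⌋ = 1; lat ⌊0.03254/0.00416667⌋ = 7.

HL59mu17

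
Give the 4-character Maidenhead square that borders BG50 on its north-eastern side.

Longitude square 5; +1 → 6.
Latitude square 0; +1 → 1.

BG61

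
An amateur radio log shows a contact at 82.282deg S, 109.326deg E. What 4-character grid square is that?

OA47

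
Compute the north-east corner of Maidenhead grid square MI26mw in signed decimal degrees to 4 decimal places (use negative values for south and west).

-3.0417, 65.0833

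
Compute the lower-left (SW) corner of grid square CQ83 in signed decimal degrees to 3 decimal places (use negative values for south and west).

73.000, -124.000

Field C=2, Q=16: +2·20° lon, +16·10° lat → SW at lon -140°, lat 70°.
Square 8, 3: +8·2° lon, +3·1° lat → SW at lon -124°, lat 73°.
latitude 73.000, longitude -124.000.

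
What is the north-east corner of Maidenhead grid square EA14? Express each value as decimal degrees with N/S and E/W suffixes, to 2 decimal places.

Field E=4, A=0: +4·20° lon, +0·10° lat → SW at lon -100°, lat -90°.
Square 1, 4: +1·2° lon, +4·1° lat → SW at lon -98°, lat -86°.
Cell spans 2° lon × 1° lat. NE corner is SW corner plus one full cell.
latitude 85.00° S, longitude 96.00° W.

85.00° S, 96.00° W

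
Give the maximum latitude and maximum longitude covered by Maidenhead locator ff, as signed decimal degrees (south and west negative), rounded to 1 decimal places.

-30.0, -60.0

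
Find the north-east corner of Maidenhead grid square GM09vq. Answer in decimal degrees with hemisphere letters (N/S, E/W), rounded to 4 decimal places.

39.7083° N, 58.1667° W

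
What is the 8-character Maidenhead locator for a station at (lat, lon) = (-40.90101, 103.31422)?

Shift to the Maidenhead origin (180°W, 90°S): lon 283.31422, lat 49.09899.
Field: 283.31422/20 → 14 → O, 49.09899/10 → 4 → E; chars OE.
Square: 3.31422/2 → 1, 9.09899/1 → 9; chars 19.
Subsquare: 1.31422/0.0833333 → 15 → p, 0.09899/0.0416667 → 2 → c; chars pc.
Extended square: 0.06422/0.00833333 → 7, 0.01566/0.00416667 → 3; chars 73.

OE19pc73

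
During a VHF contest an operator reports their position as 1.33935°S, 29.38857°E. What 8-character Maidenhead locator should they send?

KI48qp68

Add 180° to longitude and 90° to latitude: 209.38857, 88.66065.
Field: lon ⌊209.38857/20⌋ = 10 → K; lat ⌊88.66065/10⌋ = 8 → I.
Square: lon ⌊9.38857/2⌋ = 4; lat ⌊8.66065/1⌋ = 8.
Subsquare: lon ⌊1.38857/0.0833333⌋ = 16 → q; lat ⌊0.66065/0.0416667⌋ = 15 → p.
Extended square: lon ⌊0.05524/0.00833333⌋ = 6; lat ⌊0.03565/0.00416667⌋ = 8.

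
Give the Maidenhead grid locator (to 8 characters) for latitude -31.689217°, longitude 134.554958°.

PF78gh64

Offset from 180°W / 90°S: lon 314.55496°, lat 58.31078°.
Field: lon ⌊314.55496/20⌋ = 15 → P; lat ⌊58.31078/10⌋ = 5 → F.
Square: lon ⌊14.55496/2⌋ = 7; lat ⌊8.31078/1⌋ = 8.
Subsquare: lon ⌊0.55496/0.0833333⌋ = 6 → g; lat ⌊0.31078/0.0416667⌋ = 7 → h.
Extended square: lon ⌊0.05496/0.00833333⌋ = 6; lat ⌊0.01912/0.00416667⌋ = 4.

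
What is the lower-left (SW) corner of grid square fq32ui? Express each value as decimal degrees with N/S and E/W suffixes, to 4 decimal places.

72.3333° N, 72.3333° W

Field F=5, Q=16: +5·20° lon, +16·10° lat → SW at lon -80°, lat 70°.
Square 3, 2: +3·2° lon, +2·1° lat → SW at lon -74°, lat 72°.
Subsquare u=20, i=8: +20·0.0833333° lon, +8·0.0416667° lat → SW at lon -72.3333°, lat 72.3333°.
latitude 72.3333° N, longitude 72.3333° W.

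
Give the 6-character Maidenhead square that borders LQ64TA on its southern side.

Latitude subsquare a = 0; −1 → -1, wraps to 23 = x, carry into square.
Latitude square 4; −1 → 3.
The longitude characters are unchanged.

LQ63tx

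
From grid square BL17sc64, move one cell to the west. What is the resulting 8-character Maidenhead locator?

BL17sc54

Longitude extended square 6; −1 → 5.
The latitude characters are unchanged.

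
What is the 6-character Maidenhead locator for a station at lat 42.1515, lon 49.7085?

LN42ud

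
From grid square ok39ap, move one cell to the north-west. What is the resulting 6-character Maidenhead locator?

Longitude subsquare a = 0; −1 → -1, wraps to 23 = x, carry into square.
Longitude square 3; −1 → 2.
Latitude subsquare p = 15; +1 → 16 = q.

OK29xq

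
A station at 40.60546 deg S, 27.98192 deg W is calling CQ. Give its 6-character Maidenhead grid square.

HE69aj

Shift to the Maidenhead origin (180°W, 90°S): lon 152.0181, lat 49.3945.
Field: 152.0181/20 → 7 → H, 49.3945/10 → 4 → E; chars HE.
Square: 12.0181/2 → 6, 9.3945/1 → 9; chars 69.
Subsquare: 0.0181/0.0833333 → 0 → a, 0.3945/0.0416667 → 9 → j; chars aj.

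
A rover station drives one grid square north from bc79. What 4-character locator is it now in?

Latitude square 9; +1 → 10, wraps to 0, carry into field.
Latitude field C = 2; +1 → 3 = D.
The longitude characters are unchanged.

BD70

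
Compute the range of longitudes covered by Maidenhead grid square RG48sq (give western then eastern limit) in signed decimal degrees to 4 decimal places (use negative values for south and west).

Field R=17, G=6: +17·20° lon, +6·10° lat → SW at lon 160°, lat -30°.
Square 4, 8: +4·2° lon, +8·1° lat → SW at lon 168°, lat -22°.
Subsquare s=18, q=16: +18·0.0833333° lon, +16·0.0416667° lat → SW at lon 169.5°, lat -21.3333°.
Cell spans 0.0833333° lon × 0.0416667° lat.
west 169.5000, east 169.5833.

169.5000, 169.5833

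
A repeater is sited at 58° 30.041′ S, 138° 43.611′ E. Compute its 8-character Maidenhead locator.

PD91il79

Shift to the Maidenhead origin (180°W, 90°S): lon 318.72685, lat 31.49932.
Field: 318.72685/20 → 15 → P, 31.49932/10 → 3 → D; chars PD.
Square: 18.72685/2 → 9, 1.49932/1 → 1; chars 91.
Subsquare: 0.72685/0.0833333 → 8 → i, 0.49932/0.0416667 → 11 → l; chars il.
Extended square: 0.06018/0.00833333 → 7, 0.04098/0.00416667 → 9; chars 79.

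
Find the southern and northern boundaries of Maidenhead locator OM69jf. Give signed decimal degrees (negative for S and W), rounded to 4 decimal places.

Field O=14, M=12: +14·20° lon, +12·10° lat → SW at lon 100°, lat 30°.
Square 6, 9: +6·2° lon, +9·1° lat → SW at lon 112°, lat 39°.
Subsquare j=9, f=5: +9·0.0833333° lon, +5·0.0416667° lat → SW at lon 112.75°, lat 39.2083°.
Cell spans 0.0833333° lon × 0.0416667° lat.
south 39.2083, north 39.2500.

39.2083, 39.2500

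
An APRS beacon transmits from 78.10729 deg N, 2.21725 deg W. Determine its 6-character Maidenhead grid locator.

Add 180° to longitude and 90° to latitude: 177.7827, 168.1073.
Field: lon ⌊177.7827/20⌋ = 8 → I; lat ⌊168.1073/10⌋ = 16 → Q.
Square: lon ⌊17.7827/2⌋ = 8; lat ⌊8.1073/1⌋ = 8.
Subsquare: lon ⌊1.7827/0.0833333⌋ = 21 → v; lat ⌊0.1073/0.0416667⌋ = 2 → c.

IQ88vc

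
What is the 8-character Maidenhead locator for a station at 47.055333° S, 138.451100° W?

CE02sw56

Offset from 180°W / 90°S: lon 41.54890°, lat 42.94467°.
Field (20°×10°, letters A–R): lon ⌊41.54890/20⌋ = 2 → C; lat ⌊42.94467/10⌋ = 4 → E.
Square (2°×1°, digits 0–9): lon ⌊1.54890/2⌋ = 0; lat ⌊2.94467/1⌋ = 2.
Subsquare (5′×2.5′, letters a–x): lon ⌊1.54890/0.0833333⌋ = 18 → s; lat ⌊0.94467/0.0416667⌋ = 22 → w.
Extended square (30″×15″, digits 0–9): lon ⌊0.04890/0.00833333⌋ = 5; lat ⌊0.02800/0.00416667⌋ = 6.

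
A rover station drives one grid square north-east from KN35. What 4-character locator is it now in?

Longitude square 3; +1 → 4.
Latitude square 5; +1 → 6.

KN46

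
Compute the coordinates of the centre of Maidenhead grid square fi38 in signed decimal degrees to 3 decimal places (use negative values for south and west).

Field F=5, I=8: +5·20° lon, +8·10° lat → SW at lon -80°, lat -10°.
Square 3, 8: +3·2° lon, +8·1° lat → SW at lon -74°, lat -2°.
Cell spans 2° lon × 1° lat. Centre is SW corner plus half of each.
latitude -1.500, longitude -73.000.

-1.500, -73.000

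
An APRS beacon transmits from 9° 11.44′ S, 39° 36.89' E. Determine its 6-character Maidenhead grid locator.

KI90tt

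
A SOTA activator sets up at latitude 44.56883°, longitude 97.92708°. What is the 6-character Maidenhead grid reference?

Offset from 180°W / 90°S: lon 277.9271°, lat 134.5688°.
Field: lon ⌊277.9271/20⌋ = 13 → N; lat ⌊134.5688/10⌋ = 13 → N.
Square: lon ⌊17.9271/2⌋ = 8; lat ⌊4.5688/1⌋ = 4.
Subsquare: lon ⌊1.9271/0.0833333⌋ = 23 → x; lat ⌊0.5688/0.0416667⌋ = 13 → n.

NN84xn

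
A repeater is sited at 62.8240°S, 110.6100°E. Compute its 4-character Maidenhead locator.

Add 180° to longitude and 90° to latitude: 290.61, 27.18.
Field (20°×10°, letters A–R): lon ⌊290.61/20⌋ = 14 → O; lat ⌊27.18/10⌋ = 2 → C.
Square (2°×1°, digits 0–9): lon ⌊10.61/2⌋ = 5; lat ⌊7.18/1⌋ = 7.

OC57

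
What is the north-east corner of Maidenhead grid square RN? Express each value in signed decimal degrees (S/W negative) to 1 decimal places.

Field R=17, N=13: +17·20° lon, +13·10° lat → SW at lon 160°, lat 40°.
Cell spans 20° lon × 10° lat. NE corner is SW corner plus one full cell.
latitude 50.0, longitude 180.0.

50.0, 180.0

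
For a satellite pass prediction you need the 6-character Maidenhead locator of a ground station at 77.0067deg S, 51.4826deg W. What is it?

GB42gx

Add 180° to longitude and 90° to latitude: 128.5174, 12.9933.
Field (20°×10°, letters A–R): 128.5174/20 → 6 → G, 12.9933/10 → 1 → B; chars GB.
Square (2°×1°, digits 0–9): 8.5174/2 → 4, 2.9933/1 → 2; chars 42.
Subsquare (5′×2.5′, letters a–x): 0.5174/0.0833333 → 6 → g, 0.9933/0.0416667 → 23 → x; chars gx.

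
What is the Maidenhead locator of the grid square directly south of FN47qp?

FN47qo

Latitude subsquare p = 15; −1 → 14 = o.
The longitude characters are unchanged.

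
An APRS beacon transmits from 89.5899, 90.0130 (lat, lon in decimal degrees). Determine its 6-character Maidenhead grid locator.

Shift to the Maidenhead origin (180°W, 90°S): lon 270.0130, lat 179.5899.
Field: lon ⌊270.0130/20⌋ = 13 → N; lat ⌊179.5899/10⌋ = 17 → R.
Square: lon ⌊10.0130/2⌋ = 5; lat ⌊9.5899/1⌋ = 9.
Subsquare: lon ⌊0.0130/0.0833333⌋ = 0 → a; lat ⌊0.5899/0.0416667⌋ = 14 → o.

NR59ao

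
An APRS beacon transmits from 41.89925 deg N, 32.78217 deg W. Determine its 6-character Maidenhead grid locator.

HN31ov

Shift to the Maidenhead origin (180°W, 90°S): lon 147.2178, lat 131.8992.
Field: lon ⌊147.2178/20⌋ = 7 → H; lat ⌊131.8992/10⌋ = 13 → N.
Square: lon ⌊7.2178/2⌋ = 3; lat ⌊1.8992/1⌋ = 1.
Subsquare: lon ⌊1.2178/0.0833333⌋ = 14 → o; lat ⌊0.8992/0.0416667⌋ = 21 → v.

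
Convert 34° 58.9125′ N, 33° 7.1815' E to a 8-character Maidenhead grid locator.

KM64nx45

Add 180° to longitude and 90° to latitude: 213.11969, 124.98188.
Field: lon ⌊213.11969/20⌋ = 10 → K; lat ⌊124.98188/10⌋ = 12 → M.
Square: lon ⌊13.11969/2⌋ = 6; lat ⌊4.98188/1⌋ = 4.
Subsquare: lon ⌊1.11969/0.0833333⌋ = 13 → n; lat ⌊0.98188/0.0416667⌋ = 23 → x.
Extended square: lon ⌊0.03636/0.00833333⌋ = 4; lat ⌊0.02354/0.00416667⌋ = 5.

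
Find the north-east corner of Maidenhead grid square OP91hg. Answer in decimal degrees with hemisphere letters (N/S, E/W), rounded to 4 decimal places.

61.2917° N, 118.6667° E

Field O=14, P=15: +14·20° lon, +15·10° lat → SW at lon 100°, lat 60°.
Square 9, 1: +9·2° lon, +1·1° lat → SW at lon 118°, lat 61°.
Subsquare h=7, g=6: +7·0.0833333° lon, +6·0.0416667° lat → SW at lon 118.583°, lat 61.25°.
Cell spans 0.0833333° lon × 0.0416667° lat. NE corner is SW corner plus one full cell.
latitude 61.2917° N, longitude 118.6667° E.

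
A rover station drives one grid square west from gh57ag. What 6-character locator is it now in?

GH47xg

Longitude subsquare a = 0; −1 → -1, wraps to 23 = x, carry into square.
Longitude square 5; −1 → 4.
The latitude characters are unchanged.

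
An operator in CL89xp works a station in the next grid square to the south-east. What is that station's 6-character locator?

CL99ao

Longitude subsquare x = 23; +1 → 24, wraps to 0 = a, carry into square.
Longitude square 8; +1 → 9.
Latitude subsquare p = 15; −1 → 14 = o.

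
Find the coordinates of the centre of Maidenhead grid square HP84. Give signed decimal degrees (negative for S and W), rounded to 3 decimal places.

Field H=7, P=15: +7·20° lon, +15·10° lat → SW at lon -40°, lat 60°.
Square 8, 4: +8·2° lon, +4·1° lat → SW at lon -24°, lat 64°.
Cell spans 2° lon × 1° lat. Centre is SW corner plus half of each.
latitude 64.500, longitude -23.000.

64.500, -23.000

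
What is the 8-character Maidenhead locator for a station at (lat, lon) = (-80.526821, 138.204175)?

PA99cl43

Offset from 180°W / 90°S: lon 318.20417°, lat 9.47318°.
Field: 318.20417/20 → 15 → P, 9.47318/10 → 0 → A; chars PA.
Square: 18.20417/2 → 9, 9.47318/1 → 9; chars 99.
Subsquare: 0.20417/0.0833333 → 2 → c, 0.47318/0.0416667 → 11 → l; chars cl.
Extended square: 0.03751/0.00833333 → 4, 0.01485/0.00416667 → 3; chars 43.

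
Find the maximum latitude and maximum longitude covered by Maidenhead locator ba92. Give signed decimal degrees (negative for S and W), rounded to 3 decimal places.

-87.000, -140.000

Field B=1, A=0: +1·20° lon, +0·10° lat → SW at lon -160°, lat -90°.
Square 9, 2: +9·2° lon, +2·1° lat → SW at lon -142°, lat -88°.
Cell spans 2° lon × 1° lat. NE corner is SW corner plus one full cell.
latitude -87.000, longitude -140.000.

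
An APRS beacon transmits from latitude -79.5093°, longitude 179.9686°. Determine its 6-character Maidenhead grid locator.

Offset from 180°W / 90°S: lon 359.9686°, lat 10.4907°.
Field (20°×10°, letters A–R): 359.9686/20 → 17 → R, 10.4907/10 → 1 → B; chars RB.
Square (2°×1°, digits 0–9): 19.9686/2 → 9, 0.4907/1 → 0; chars 90.
Subsquare (5′×2.5′, letters a–x): 1.9686/0.0833333 → 23 → x, 0.4907/0.0416667 → 11 → l; chars xl.

RB90xl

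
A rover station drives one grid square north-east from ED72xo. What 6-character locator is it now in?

ED82ap

Longitude subsquare x = 23; +1 → 24, wraps to 0 = a, carry into square.
Longitude square 7; +1 → 8.
Latitude subsquare o = 14; +1 → 15 = p.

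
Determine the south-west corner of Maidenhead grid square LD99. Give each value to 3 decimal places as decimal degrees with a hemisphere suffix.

Field L=11, D=3: +11·20° lon, +3·10° lat → SW at lon 40°, lat -60°.
Square 9, 9: +9·2° lon, +9·1° lat → SW at lon 58°, lat -51°.
latitude 51.000° S, longitude 58.000° E.

51.000° S, 58.000° E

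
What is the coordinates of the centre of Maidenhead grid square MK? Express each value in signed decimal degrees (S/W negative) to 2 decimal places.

15.00, 70.00

Field M=12, K=10: +12·20° lon, +10·10° lat → SW at lon 60°, lat 10°.
Cell spans 20° lon × 10° lat. Centre is SW corner plus half of each.
latitude 15.00, longitude 70.00.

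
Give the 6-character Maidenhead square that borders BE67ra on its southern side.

BE66rx

Latitude subsquare a = 0; −1 → -1, wraps to 23 = x, carry into square.
Latitude square 7; −1 → 6.
The longitude characters are unchanged.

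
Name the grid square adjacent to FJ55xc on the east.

Longitude subsquare x = 23; +1 → 24, wraps to 0 = a, carry into square.
Longitude square 5; +1 → 6.
The latitude characters are unchanged.

FJ65ac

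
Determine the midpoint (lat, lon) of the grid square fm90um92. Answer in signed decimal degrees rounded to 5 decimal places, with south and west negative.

Field F=5, M=12: +5·20° lon, +12·10° lat → SW at lon -80°, lat 30°.
Square 9, 0: +9·2° lon, +0·1° lat → SW at lon -62°, lat 30°.
Subsquare u=20, m=12: +20·0.0833333° lon, +12·0.0416667° lat → SW at lon -60.3333°, lat 30.5°.
Extended square 9, 2: +9·0.00833333° lon, +2·0.00416667° lat → SW at lon -60.2583°, lat 30.5083°.
Cell spans 0.00833333° lon × 0.00416667° lat. Centre is SW corner plus half of each.
latitude 30.51042, longitude -60.25417.

30.51042, -60.25417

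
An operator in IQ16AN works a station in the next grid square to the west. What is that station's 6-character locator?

IQ06xn

Longitude subsquare a = 0; −1 → -1, wraps to 23 = x, carry into square.
Longitude square 1; −1 → 0.
The latitude characters are unchanged.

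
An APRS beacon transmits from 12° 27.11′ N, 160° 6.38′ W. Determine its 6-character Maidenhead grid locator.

Shift to the Maidenhead origin (180°W, 90°S): lon 19.8937, lat 102.4518.
Field: 19.8937/20 → 0 → A, 102.4518/10 → 10 → K; chars AK.
Square: 19.8937/2 → 9, 2.4518/1 → 2; chars 92.
Subsquare: 1.8937/0.0833333 → 22 → w, 0.4518/0.0416667 → 10 → k; chars wk.

AK92wk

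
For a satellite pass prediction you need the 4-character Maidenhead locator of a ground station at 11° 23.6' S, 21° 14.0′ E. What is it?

KH08

Shift to the Maidenhead origin (180°W, 90°S): lon 201.23, lat 78.61.
Field: 201.23/20 → 10 → K, 78.61/10 → 7 → H; chars KH.
Square: 1.23/2 → 0, 8.61/1 → 8; chars 08.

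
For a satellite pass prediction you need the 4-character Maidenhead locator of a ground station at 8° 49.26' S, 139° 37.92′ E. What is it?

Add 180° to longitude and 90° to latitude: 319.63, 81.18.
Field: lon ⌊319.63/20⌋ = 15 → P; lat ⌊81.18/10⌋ = 8 → I.
Square: lon ⌊19.63/2⌋ = 9; lat ⌊1.18/1⌋ = 1.

PI91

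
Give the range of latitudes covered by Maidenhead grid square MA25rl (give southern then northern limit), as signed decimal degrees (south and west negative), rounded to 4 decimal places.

Field M=12, A=0: +12·20° lon, +0·10° lat → SW at lon 60°, lat -90°.
Square 2, 5: +2·2° lon, +5·1° lat → SW at lon 64°, lat -85°.
Subsquare r=17, l=11: +17·0.0833333° lon, +11·0.0416667° lat → SW at lon 65.4167°, lat -84.5417°.
Cell spans 0.0833333° lon × 0.0416667° lat.
south -84.5417, north -84.5000.

-84.5417, -84.5000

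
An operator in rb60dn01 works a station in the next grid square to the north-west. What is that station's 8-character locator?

Longitude extended square 0; −1 → -1, wraps to 9, carry into subsquare.
Longitude subsquare d = 3; −1 → 2 = c.
Latitude extended square 1; +1 → 2.

RB60cn92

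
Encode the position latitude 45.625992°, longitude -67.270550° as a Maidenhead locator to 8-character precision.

Shift to the Maidenhead origin (180°W, 90°S): lon 112.72945, lat 135.62599.
Field (20°×10°, letters A–R): lon ⌊112.72945/20⌋ = 5 → F; lat ⌊135.62599/10⌋ = 13 → N.
Square (2°×1°, digits 0–9): lon ⌊12.72945/2⌋ = 6; lat ⌊5.62599/1⌋ = 5.
Subsquare (5′×2.5′, letters a–x): lon ⌊0.72945/0.0833333⌋ = 8 → i; lat ⌊0.62599/0.0416667⌋ = 15 → p.
Extended square (30″×15″, digits 0–9): lon ⌊0.06278/0.00833333⌋ = 7; lat ⌊0.00099/0.00416667⌋ = 0.

FN65ip70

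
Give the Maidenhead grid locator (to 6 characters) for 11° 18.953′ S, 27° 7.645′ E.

KH38nq

Add 180° to longitude and 90° to latitude: 207.1274, 78.6841.
Field: 207.1274/20 → 10 → K, 78.6841/10 → 7 → H; chars KH.
Square: 7.1274/2 → 3, 8.6841/1 → 8; chars 38.
Subsquare: 1.1274/0.0833333 → 13 → n, 0.6841/0.0416667 → 16 → q; chars nq.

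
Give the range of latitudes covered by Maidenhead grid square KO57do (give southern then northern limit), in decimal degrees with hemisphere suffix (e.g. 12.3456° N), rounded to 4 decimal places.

Field K=10, O=14: +10·20° lon, +14·10° lat → SW at lon 20°, lat 50°.
Square 5, 7: +5·2° lon, +7·1° lat → SW at lon 30°, lat 57°.
Subsquare d=3, o=14: +3·0.0833333° lon, +14·0.0416667° lat → SW at lon 30.25°, lat 57.5833°.
Cell spans 0.0833333° lon × 0.0416667° lat.
south 57.5833° N, north 57.6250° N.

57.5833° N, 57.6250° N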